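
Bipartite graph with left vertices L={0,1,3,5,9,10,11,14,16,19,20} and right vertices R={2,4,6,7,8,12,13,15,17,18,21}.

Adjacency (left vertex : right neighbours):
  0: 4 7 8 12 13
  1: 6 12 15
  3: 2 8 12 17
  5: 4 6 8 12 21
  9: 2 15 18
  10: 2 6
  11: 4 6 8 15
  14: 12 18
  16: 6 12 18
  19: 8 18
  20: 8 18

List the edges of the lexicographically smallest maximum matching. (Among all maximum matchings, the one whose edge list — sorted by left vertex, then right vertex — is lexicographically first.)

Lex-smallest maximum matching: {(0,7), (1,6), (3,17), (5,21), (9,15), (10,2), (11,4), (14,12), (16,18), (19,8)}

|M| = 10 (so the lex-smallest maximum matching has 10 edges)
process left vertices in ascending order; for each, take the smallest-labelled available neighbour that still permits 10 edges overall, or leave it unmatched if none does
lex-smallest matching: {0-7, 1-6, 3-17, 5-21, 9-15, 10-2, 11-4, 14-12, 16-18, 19-8}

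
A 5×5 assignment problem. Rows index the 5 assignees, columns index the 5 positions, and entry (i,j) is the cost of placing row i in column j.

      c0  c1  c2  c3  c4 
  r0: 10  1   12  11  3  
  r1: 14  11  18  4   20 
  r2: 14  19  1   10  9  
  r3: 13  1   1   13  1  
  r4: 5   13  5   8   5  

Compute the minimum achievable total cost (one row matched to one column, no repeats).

optimal assignment: row0→col1 (cost 1), row1→col3 (cost 4), row2→col2 (cost 1), row3→col4 (cost 1), row4→col0 (cost 5)
total = 1 + 4 + 1 + 1 + 5 = 12

Minimum assignment cost: 12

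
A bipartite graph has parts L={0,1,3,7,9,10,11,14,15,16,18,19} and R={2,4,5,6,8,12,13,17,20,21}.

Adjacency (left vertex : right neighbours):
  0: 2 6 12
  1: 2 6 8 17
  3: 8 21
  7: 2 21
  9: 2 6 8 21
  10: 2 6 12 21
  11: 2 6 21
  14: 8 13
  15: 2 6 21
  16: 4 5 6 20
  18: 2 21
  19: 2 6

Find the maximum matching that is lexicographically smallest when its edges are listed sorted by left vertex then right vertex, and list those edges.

Lex-smallest maximum matching: {(0,2), (1,17), (3,8), (7,21), (9,6), (10,12), (14,13), (16,4)}

|M| = 8 (so the lex-smallest maximum matching has 8 edges)
process left vertices in ascending order; for each, take the smallest-labelled available neighbour that still permits 8 edges overall, or leave it unmatched if none does
lex-smallest matching: {0-2, 1-17, 3-8, 7-21, 9-6, 10-12, 14-13, 16-4}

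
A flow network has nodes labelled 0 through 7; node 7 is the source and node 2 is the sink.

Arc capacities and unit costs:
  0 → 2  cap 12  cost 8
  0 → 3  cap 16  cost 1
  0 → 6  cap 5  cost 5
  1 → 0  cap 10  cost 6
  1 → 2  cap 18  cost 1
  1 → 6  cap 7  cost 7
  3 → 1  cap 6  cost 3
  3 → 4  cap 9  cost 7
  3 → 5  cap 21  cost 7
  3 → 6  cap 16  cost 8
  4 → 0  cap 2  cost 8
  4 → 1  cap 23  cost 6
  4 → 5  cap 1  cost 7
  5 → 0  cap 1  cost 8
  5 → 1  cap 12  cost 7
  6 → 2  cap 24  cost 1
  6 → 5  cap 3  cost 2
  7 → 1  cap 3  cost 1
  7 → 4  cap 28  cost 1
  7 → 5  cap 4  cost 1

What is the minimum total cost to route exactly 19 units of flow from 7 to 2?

Minimum cost for 19 units: 141

shortest-cost path #1: 7→1→2 push 3 @ unit cost 2 (adds 6)
shortest-cost path #2: 7→4→1→2 push 15 @ unit cost 8 (adds 120)
shortest-cost path #3: 7→4→0→6→2 push 1 @ unit cost 15 (adds 15)
total cost = 141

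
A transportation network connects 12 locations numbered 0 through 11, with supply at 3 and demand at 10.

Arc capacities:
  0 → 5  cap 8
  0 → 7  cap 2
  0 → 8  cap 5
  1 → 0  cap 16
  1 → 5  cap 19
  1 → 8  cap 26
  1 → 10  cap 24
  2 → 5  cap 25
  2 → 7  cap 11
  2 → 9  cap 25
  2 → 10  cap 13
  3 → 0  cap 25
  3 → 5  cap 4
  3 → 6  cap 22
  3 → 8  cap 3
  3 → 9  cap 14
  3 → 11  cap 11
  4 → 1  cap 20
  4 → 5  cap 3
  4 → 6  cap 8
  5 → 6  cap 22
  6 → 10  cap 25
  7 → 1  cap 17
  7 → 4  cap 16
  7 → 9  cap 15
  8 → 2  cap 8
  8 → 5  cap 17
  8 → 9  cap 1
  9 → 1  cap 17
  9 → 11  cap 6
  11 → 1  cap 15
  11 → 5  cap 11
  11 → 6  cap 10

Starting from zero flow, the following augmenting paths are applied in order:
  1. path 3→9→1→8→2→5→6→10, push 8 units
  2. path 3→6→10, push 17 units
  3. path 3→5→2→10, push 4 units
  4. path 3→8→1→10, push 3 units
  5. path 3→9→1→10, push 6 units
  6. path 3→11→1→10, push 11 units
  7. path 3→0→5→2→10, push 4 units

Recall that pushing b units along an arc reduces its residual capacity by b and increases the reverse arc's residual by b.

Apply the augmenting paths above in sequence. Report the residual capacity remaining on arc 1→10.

after path 1 (3→9→1→8→2→5→6→10, push 8): res(1,10)=24
after path 2 (3→6→10, push 17): res(1,10)=24
after path 3 (3→5→2→10, push 4): res(1,10)=24
after path 4 (3→8→1→10, push 3): res(1,10)=21
after path 5 (3→9→1→10, push 6): res(1,10)=15
after path 6 (3→11→1→10, push 11): res(1,10)=4
after path 7 (3→0→5→2→10, push 4): res(1,10)=4

Residual capacity of (1,10): 4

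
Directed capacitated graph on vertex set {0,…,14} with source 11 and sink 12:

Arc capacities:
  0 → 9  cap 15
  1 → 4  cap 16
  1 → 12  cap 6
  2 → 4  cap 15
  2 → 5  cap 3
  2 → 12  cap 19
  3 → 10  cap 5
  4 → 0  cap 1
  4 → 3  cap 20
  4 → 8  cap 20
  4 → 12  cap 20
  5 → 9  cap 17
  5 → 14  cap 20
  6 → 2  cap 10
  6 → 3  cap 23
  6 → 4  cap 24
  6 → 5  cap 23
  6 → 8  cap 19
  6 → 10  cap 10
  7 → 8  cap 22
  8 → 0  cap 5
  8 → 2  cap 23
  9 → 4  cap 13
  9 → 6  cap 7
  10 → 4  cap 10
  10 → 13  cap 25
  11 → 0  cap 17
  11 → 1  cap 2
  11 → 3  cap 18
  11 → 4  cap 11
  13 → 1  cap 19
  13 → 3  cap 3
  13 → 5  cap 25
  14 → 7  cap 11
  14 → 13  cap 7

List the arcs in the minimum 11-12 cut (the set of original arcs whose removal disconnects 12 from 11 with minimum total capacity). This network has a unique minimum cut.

Min-cut arcs: {(0,9), (3,10), (11,1), (11,4)} (total capacity 33)

augment #1: 11→1→12 push 2
augment #2: 11→4→12 push 11
augment #3: 11→0→9→4→12 push 9
augment #4: 11→0→9→6→2→12 push 6
augment #5: 11→3→10→13→1→12 push 4
augment #6: 11→3→10→4→8→2→12 push 1
max flow = 33; residual-reachable set from 11 gives S-side
cut edges (S→T): {(0,9), (3,10), (11,1), (11,4)} total cap 33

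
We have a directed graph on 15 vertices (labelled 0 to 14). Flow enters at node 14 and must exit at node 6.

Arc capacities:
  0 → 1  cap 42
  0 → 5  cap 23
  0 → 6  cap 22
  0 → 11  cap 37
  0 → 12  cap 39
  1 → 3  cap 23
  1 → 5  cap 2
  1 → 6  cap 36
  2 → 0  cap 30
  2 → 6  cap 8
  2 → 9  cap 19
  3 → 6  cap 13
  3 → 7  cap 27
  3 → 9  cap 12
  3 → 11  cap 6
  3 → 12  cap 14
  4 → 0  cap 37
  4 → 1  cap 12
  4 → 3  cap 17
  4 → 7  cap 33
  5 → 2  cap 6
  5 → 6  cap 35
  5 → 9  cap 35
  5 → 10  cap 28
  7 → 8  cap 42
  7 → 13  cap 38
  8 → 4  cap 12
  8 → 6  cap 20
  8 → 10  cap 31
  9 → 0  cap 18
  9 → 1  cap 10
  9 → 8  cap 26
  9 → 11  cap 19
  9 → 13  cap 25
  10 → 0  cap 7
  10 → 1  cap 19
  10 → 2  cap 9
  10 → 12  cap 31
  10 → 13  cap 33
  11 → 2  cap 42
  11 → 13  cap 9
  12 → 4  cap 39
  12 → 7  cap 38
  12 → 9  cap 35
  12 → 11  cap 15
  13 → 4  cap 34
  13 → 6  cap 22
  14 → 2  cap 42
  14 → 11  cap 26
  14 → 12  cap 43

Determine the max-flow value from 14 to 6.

augment #1: 14→2→6 bottleneck 8, total now 8
augment #2: 14→2→0→6 bottleneck 22, total now 30
augment #3: 14→11→13→6 bottleneck 9, total now 39
augment #4: 14→2→0→1→6 bottleneck 8, total now 47
augment #5: 14→2→9→1→6 bottleneck 4, total now 51
augment #6: 14→12→4→1→6 bottleneck 12, total now 63
augment #7: 14→12→4→3→6 bottleneck 13, total now 76
augment #8: 14→12→7→8→6 bottleneck 18, total now 94
augment #9: 14→11→2→9→1→6 bottleneck 6, total now 100
augment #10: 14→11→2→9→8→6 bottleneck 2, total now 102
augment #11: 14→11→2→9→13→6 bottleneck 7, total now 109

Maximum flow value: 109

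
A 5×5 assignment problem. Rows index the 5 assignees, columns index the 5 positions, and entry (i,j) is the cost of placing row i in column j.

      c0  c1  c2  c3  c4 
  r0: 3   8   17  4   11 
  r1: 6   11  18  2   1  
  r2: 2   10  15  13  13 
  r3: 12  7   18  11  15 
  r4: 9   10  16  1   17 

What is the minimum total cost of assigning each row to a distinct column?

optimal assignment: row0→col0 (cost 3), row1→col4 (cost 1), row2→col2 (cost 15), row3→col1 (cost 7), row4→col3 (cost 1)
total = 3 + 1 + 15 + 7 + 1 = 27

Minimum assignment cost: 27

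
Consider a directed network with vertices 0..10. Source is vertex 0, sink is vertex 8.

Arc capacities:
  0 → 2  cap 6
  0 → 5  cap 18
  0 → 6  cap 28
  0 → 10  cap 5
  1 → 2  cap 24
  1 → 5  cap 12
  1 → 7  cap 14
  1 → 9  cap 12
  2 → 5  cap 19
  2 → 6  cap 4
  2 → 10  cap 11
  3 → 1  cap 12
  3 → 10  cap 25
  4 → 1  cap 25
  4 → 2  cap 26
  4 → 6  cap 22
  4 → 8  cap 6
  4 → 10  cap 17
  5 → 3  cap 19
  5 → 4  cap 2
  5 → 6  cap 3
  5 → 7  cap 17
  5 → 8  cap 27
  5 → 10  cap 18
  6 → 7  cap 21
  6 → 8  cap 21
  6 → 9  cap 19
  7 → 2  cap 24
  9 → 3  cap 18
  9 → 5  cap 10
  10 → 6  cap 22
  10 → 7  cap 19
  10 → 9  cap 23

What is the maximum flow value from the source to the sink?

augment #1: 0→5→8 bottleneck 18, total now 18
augment #2: 0→6→8 bottleneck 21, total now 39
augment #3: 0→2→5→8 bottleneck 6, total now 45
augment #4: 0→6→9→5→8 bottleneck 3, total now 48
augment #5: 0→6→9→5→4→8 bottleneck 2, total now 50

Maximum flow value: 50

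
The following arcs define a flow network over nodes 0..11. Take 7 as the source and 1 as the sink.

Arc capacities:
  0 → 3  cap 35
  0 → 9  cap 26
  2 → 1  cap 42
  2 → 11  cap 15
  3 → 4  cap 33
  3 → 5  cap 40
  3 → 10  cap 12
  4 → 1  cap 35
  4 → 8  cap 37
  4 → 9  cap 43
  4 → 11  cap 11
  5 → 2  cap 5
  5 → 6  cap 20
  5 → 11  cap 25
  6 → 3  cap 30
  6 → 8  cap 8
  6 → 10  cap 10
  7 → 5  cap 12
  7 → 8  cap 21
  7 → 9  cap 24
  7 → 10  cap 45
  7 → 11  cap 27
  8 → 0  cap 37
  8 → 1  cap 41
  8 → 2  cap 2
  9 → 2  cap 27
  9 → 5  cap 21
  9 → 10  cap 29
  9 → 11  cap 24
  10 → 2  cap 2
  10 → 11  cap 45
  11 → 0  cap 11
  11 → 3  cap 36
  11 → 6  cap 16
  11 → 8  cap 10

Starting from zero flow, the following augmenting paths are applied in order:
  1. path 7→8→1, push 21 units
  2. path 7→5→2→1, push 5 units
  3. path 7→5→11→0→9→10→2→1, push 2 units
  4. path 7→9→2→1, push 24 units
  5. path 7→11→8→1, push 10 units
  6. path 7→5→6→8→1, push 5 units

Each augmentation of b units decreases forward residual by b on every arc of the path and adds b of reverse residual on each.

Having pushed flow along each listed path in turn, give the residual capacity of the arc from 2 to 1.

after path 1 (7→8→1, push 21): res(2,1)=42
after path 2 (7→5→2→1, push 5): res(2,1)=37
after path 3 (7→5→11→0→9→10→2→1, push 2): res(2,1)=35
after path 4 (7→9→2→1, push 24): res(2,1)=11
after path 5 (7→11→8→1, push 10): res(2,1)=11
after path 6 (7→5→6→8→1, push 5): res(2,1)=11

Residual capacity of (2,1): 11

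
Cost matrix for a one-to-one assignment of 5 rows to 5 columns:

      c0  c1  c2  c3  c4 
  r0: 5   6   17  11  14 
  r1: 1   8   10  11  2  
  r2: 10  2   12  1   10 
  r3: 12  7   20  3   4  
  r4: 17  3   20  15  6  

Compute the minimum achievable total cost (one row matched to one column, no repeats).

optimal assignment: row0→col0 (cost 5), row1→col2 (cost 10), row2→col3 (cost 1), row3→col4 (cost 4), row4→col1 (cost 3)
total = 5 + 10 + 1 + 4 + 3 = 23

Minimum assignment cost: 23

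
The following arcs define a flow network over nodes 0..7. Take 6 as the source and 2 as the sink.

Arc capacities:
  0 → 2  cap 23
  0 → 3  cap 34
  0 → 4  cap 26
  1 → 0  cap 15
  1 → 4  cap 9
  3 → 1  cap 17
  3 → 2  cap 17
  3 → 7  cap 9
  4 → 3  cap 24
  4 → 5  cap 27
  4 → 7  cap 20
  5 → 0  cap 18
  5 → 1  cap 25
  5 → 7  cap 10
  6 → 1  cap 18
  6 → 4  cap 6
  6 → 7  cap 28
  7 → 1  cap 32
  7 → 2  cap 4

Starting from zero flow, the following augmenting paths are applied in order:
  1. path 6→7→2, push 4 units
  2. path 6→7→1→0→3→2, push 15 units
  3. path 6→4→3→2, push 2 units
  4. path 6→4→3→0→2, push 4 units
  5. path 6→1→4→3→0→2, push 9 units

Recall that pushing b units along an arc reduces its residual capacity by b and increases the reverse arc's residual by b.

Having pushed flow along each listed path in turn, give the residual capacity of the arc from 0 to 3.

Residual capacity of (0,3): 32

after path 1 (6→7→2, push 4): res(0,3)=34
after path 2 (6→7→1→0→3→2, push 15): res(0,3)=19
after path 3 (6→4→3→2, push 2): res(0,3)=19
after path 4 (6→4→3→0→2, push 4): res(0,3)=23
after path 5 (6→1→4→3→0→2, push 9): res(0,3)=32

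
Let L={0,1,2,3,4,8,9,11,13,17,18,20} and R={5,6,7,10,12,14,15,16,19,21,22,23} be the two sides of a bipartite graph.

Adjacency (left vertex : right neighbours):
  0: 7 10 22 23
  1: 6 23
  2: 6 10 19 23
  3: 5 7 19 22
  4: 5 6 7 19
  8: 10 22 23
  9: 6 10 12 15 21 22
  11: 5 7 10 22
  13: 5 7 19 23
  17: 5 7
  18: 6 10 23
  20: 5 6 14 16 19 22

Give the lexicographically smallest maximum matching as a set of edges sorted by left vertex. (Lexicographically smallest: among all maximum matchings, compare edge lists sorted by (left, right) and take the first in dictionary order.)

|M| = 9 (so the lex-smallest maximum matching has 9 edges)
process left vertices in ascending order; for each, take the smallest-labelled available neighbour that still permits 9 edges overall, or leave it unmatched if none does
lex-smallest matching: {0-7, 1-6, 2-10, 3-5, 4-19, 8-22, 9-12, 13-23, 20-14}

Lex-smallest maximum matching: {(0,7), (1,6), (2,10), (3,5), (4,19), (8,22), (9,12), (13,23), (20,14)}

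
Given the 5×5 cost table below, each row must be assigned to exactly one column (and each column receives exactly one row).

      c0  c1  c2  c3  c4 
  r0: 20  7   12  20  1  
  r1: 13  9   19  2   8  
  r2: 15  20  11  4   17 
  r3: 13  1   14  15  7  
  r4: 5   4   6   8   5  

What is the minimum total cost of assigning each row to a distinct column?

Minimum assignment cost: 20

optimal assignment: row0→col4 (cost 1), row1→col3 (cost 2), row2→col2 (cost 11), row3→col1 (cost 1), row4→col0 (cost 5)
total = 1 + 2 + 11 + 1 + 5 = 20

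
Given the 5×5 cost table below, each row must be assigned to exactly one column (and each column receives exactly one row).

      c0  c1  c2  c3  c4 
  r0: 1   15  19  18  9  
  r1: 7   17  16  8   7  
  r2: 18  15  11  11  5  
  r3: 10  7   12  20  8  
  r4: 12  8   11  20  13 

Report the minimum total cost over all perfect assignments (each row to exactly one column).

optimal assignment: row0→col0 (cost 1), row1→col3 (cost 8), row2→col4 (cost 5), row3→col1 (cost 7), row4→col2 (cost 11)
total = 1 + 8 + 5 + 7 + 11 = 32

Minimum assignment cost: 32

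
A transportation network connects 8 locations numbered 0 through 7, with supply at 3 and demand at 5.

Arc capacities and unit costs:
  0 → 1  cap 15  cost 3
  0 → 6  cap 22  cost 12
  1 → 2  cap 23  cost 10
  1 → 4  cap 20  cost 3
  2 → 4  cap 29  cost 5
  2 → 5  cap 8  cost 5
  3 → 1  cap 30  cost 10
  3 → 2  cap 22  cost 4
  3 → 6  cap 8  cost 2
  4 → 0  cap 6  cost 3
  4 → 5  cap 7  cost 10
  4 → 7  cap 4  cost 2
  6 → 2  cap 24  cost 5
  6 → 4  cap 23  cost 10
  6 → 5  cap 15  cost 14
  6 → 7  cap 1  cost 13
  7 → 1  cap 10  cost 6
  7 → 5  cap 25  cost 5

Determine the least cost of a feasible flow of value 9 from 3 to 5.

shortest-cost path #1: 3→2→5 push 8 @ unit cost 9 (adds 72)
shortest-cost path #2: 3→6→5 push 1 @ unit cost 16 (adds 16)
total cost = 88

Minimum cost for 9 units: 88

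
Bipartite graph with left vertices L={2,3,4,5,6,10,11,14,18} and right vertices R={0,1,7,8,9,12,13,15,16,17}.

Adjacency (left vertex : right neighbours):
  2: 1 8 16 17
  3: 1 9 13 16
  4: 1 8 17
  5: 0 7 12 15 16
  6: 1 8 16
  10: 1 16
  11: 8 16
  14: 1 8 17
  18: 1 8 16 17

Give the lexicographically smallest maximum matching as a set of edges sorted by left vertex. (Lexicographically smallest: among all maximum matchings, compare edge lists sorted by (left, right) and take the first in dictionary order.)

|M| = 6 (so the lex-smallest maximum matching has 6 edges)
process left vertices in ascending order; for each, take the smallest-labelled available neighbour that still permits 6 edges overall, or leave it unmatched if none does
lex-smallest matching: {2-1, 3-9, 4-8, 5-0, 6-16, 14-17}

Lex-smallest maximum matching: {(2,1), (3,9), (4,8), (5,0), (6,16), (14,17)}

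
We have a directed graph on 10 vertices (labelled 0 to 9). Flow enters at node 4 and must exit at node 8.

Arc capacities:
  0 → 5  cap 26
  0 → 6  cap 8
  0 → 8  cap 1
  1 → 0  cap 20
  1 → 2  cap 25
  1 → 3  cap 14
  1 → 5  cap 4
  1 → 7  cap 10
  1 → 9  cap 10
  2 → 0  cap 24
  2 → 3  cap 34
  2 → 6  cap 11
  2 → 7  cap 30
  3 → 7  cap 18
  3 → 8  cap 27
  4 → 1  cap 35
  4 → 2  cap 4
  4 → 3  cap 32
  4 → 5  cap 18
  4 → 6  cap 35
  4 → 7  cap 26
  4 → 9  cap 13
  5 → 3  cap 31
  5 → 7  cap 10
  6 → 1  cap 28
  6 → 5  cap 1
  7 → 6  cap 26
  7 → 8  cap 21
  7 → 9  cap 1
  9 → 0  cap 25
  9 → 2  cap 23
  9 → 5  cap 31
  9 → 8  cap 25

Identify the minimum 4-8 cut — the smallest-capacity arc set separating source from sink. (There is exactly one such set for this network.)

Min-cut arcs: {(0,8), (1,9), (3,8), (4,9), (7,8), (7,9)} (total capacity 73)

augment #1: 4→3→8 push 27
augment #2: 4→7→8 push 21
augment #3: 4→9→8 push 13
augment #4: 4→1→0→8 push 1
augment #5: 4→1→9→8 push 10
augment #6: 4→7→9→8 push 1
max flow = 73; residual-reachable set from 4 gives S-side
cut edges (S→T): {(0,8), (1,9), (3,8), (4,9), (7,8), (7,9)} total cap 73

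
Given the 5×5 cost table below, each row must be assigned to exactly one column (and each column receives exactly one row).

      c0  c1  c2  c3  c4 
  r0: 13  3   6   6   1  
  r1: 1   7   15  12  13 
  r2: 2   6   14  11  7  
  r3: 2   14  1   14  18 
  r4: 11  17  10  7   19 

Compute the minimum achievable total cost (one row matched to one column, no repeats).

optimal assignment: row0→col4 (cost 1), row1→col0 (cost 1), row2→col1 (cost 6), row3→col2 (cost 1), row4→col3 (cost 7)
total = 1 + 1 + 6 + 1 + 7 = 16

Minimum assignment cost: 16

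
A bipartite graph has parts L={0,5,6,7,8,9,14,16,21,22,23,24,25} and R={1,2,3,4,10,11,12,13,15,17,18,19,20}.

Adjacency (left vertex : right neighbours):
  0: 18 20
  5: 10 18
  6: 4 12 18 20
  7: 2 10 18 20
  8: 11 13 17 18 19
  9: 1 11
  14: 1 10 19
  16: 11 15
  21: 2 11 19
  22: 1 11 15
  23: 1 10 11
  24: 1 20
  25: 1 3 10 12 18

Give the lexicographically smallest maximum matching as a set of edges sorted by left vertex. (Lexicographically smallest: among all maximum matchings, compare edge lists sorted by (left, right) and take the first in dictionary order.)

|M| = 11 (so the lex-smallest maximum matching has 11 edges)
process left vertices in ascending order; for each, take the smallest-labelled available neighbour that still permits 11 edges overall, or leave it unmatched if none does
lex-smallest matching: {0-18, 5-10, 6-4, 7-2, 8-13, 9-1, 14-19, 16-11, 22-15, 24-20, 25-3}

Lex-smallest maximum matching: {(0,18), (5,10), (6,4), (7,2), (8,13), (9,1), (14,19), (16,11), (22,15), (24,20), (25,3)}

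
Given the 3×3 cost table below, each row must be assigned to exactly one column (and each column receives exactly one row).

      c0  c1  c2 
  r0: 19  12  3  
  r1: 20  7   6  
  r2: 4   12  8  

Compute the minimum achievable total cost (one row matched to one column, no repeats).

Minimum assignment cost: 14

optimal assignment: row0→col2 (cost 3), row1→col1 (cost 7), row2→col0 (cost 4)
total = 3 + 7 + 4 = 14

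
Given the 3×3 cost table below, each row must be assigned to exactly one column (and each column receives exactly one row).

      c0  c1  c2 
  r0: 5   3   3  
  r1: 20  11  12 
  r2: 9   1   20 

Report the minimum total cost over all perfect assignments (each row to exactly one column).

optimal assignment: row0→col0 (cost 5), row1→col2 (cost 12), row2→col1 (cost 1)
total = 5 + 12 + 1 = 18

Minimum assignment cost: 18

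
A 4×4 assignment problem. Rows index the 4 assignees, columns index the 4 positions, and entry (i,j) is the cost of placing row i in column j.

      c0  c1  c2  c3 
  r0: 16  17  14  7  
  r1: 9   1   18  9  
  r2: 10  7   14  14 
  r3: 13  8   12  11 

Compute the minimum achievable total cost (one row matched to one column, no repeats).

optimal assignment: row0→col3 (cost 7), row1→col1 (cost 1), row2→col0 (cost 10), row3→col2 (cost 12)
total = 7 + 1 + 10 + 12 = 30

Minimum assignment cost: 30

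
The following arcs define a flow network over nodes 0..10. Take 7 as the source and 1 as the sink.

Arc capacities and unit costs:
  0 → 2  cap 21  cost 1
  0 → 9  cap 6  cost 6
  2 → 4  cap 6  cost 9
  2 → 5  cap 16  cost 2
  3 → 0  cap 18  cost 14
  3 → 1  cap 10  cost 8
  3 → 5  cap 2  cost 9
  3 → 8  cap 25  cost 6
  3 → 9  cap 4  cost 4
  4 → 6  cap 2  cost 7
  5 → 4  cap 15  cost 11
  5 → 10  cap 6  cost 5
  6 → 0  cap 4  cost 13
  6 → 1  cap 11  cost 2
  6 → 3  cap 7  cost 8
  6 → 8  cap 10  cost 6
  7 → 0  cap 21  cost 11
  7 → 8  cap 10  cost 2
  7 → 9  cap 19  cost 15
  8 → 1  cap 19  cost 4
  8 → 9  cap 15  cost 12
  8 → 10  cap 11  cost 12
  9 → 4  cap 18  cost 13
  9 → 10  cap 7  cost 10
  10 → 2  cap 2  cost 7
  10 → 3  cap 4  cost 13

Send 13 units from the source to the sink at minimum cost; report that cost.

shortest-cost path #1: 7→8→1 push 10 @ unit cost 6 (adds 60)
shortest-cost path #2: 7→0→2→4→6→1 push 2 @ unit cost 30 (adds 60)
shortest-cost path #3: 7→0→2→5→10→3→1 push 1 @ unit cost 40 (adds 40)
total cost = 160

Minimum cost for 13 units: 160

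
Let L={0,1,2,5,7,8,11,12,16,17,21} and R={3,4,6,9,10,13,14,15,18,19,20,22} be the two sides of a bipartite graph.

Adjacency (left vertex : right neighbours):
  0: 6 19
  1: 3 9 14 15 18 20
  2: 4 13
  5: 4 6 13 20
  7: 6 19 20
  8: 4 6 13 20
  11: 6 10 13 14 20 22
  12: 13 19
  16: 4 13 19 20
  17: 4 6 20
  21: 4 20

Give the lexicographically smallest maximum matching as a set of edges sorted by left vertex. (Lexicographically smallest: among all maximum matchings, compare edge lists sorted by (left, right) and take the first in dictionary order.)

Lex-smallest maximum matching: {(0,6), (1,3), (2,4), (5,13), (7,19), (8,20), (11,10)}

|M| = 7 (so the lex-smallest maximum matching has 7 edges)
process left vertices in ascending order; for each, take the smallest-labelled available neighbour that still permits 7 edges overall, or leave it unmatched if none does
lex-smallest matching: {0-6, 1-3, 2-4, 5-13, 7-19, 8-20, 11-10}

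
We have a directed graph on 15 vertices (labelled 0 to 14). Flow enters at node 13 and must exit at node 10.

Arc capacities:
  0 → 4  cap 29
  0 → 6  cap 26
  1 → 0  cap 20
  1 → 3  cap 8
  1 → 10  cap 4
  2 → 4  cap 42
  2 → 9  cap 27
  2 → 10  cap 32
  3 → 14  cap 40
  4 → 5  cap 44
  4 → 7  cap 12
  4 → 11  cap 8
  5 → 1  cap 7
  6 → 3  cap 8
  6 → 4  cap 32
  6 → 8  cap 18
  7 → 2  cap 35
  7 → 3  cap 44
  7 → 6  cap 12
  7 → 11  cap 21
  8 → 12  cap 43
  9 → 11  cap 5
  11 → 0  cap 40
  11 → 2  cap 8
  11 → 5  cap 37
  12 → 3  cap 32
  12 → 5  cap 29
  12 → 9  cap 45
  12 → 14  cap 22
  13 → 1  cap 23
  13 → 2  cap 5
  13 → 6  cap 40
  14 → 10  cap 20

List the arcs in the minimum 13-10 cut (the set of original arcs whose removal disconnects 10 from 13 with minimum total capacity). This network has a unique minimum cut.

augment #1: 13→1→10 push 4
augment #2: 13→2→10 push 5
augment #3: 13→1→3→14→10 push 8
augment #4: 13→6→3→14→10 push 8
augment #5: 13→6→4→7→2→10 push 12
augment #6: 13→6→4→11→2→10 push 8
augment #7: 13→6→8→12→14→10 push 4
max flow = 49; residual-reachable set from 13 gives S-side
cut edges (S→T): {(1,10), (4,7), (11,2), (13,2), (14,10)} total cap 49

Min-cut arcs: {(1,10), (4,7), (11,2), (13,2), (14,10)} (total capacity 49)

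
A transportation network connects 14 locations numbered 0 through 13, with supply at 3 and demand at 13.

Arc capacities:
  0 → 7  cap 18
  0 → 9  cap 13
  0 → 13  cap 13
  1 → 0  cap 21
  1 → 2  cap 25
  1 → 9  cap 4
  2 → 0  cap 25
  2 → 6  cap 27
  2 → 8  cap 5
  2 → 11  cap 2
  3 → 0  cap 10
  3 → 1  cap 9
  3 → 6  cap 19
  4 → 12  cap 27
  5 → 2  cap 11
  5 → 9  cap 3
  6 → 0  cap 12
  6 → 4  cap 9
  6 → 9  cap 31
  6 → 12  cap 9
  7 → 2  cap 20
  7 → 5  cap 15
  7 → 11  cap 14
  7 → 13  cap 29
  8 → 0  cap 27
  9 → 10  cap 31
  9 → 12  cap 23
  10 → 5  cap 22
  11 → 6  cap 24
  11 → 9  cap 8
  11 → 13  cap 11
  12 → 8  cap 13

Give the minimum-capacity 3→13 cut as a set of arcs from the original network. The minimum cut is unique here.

Min-cut arcs: {(0,7), (0,13), (2,11)} (total capacity 33)

augment #1: 3→0→13 push 10
augment #2: 3→1→0→13 push 3
augment #3: 3→1→0→7→13 push 6
augment #4: 3→6→0→7→13 push 12
augment #5: 3→6→9→10→5→2→11→13 push 2
max flow = 33; residual-reachable set from 3 gives S-side
cut edges (S→T): {(0,7), (0,13), (2,11)} total cap 33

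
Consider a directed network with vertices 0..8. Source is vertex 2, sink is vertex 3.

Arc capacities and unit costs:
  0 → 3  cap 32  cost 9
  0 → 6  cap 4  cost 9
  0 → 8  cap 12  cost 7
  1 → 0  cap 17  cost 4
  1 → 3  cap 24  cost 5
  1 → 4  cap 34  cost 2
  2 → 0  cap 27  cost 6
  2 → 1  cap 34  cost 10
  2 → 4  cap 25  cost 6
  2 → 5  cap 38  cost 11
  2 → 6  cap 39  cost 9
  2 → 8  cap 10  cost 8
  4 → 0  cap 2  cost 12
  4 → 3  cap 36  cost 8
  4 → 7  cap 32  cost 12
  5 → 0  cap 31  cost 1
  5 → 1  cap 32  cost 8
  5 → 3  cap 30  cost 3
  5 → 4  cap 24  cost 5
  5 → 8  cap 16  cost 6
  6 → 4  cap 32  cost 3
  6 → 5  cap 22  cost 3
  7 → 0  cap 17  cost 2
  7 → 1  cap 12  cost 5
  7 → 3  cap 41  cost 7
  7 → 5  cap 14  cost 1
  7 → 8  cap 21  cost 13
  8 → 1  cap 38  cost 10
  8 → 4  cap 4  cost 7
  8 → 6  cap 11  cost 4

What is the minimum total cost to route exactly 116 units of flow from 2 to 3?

shortest-cost path #1: 2→4→3 push 25 @ unit cost 14 (adds 350)
shortest-cost path #2: 2→5→3 push 30 @ unit cost 14 (adds 420)
shortest-cost path #3: 2→0→3 push 27 @ unit cost 15 (adds 405)
shortest-cost path #4: 2→1→3 push 24 @ unit cost 15 (adds 360)
shortest-cost path #5: 2→6→4→3 push 10 @ unit cost 20 (adds 200)
total cost = 1735

Minimum cost for 116 units: 1735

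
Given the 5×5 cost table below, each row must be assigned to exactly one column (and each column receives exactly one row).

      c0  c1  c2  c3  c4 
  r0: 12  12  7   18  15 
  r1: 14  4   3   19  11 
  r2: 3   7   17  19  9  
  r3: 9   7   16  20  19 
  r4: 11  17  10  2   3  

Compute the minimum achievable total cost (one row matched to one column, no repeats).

Minimum assignment cost: 30

one of 2 optimal assignments: row0→col2 (cost 7), row1→col4 (cost 11), row2→col0 (cost 3), row3→col1 (cost 7), row4→col3 (cost 2)
total = 7 + 11 + 3 + 7 + 2 = 30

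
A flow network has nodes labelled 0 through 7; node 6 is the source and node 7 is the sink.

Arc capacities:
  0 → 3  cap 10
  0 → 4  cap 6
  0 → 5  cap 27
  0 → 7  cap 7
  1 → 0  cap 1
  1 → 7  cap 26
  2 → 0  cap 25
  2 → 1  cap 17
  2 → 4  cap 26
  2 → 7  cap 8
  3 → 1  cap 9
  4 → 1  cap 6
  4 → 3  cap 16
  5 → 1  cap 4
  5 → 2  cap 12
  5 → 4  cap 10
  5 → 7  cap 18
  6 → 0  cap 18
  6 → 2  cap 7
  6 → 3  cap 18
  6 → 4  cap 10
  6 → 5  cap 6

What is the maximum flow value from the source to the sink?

Maximum flow value: 46

augment #1: 6→0→7 bottleneck 7, total now 7
augment #2: 6→2→7 bottleneck 7, total now 14
augment #3: 6→5→7 bottleneck 6, total now 20
augment #4: 6→0→5→7 bottleneck 11, total now 31
augment #5: 6→3→1→7 bottleneck 9, total now 40
augment #6: 6→4→1→7 bottleneck 6, total now 46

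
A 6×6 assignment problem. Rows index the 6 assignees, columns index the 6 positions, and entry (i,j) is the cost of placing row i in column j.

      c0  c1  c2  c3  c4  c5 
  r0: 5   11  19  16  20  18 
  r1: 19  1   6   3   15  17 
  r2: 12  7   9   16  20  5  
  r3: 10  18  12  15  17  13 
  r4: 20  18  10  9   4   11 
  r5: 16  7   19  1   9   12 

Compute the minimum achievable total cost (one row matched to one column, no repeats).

Minimum assignment cost: 28

optimal assignment: row0→col0 (cost 5), row1→col1 (cost 1), row2→col5 (cost 5), row3→col2 (cost 12), row4→col4 (cost 4), row5→col3 (cost 1)
total = 5 + 1 + 5 + 12 + 4 + 1 = 28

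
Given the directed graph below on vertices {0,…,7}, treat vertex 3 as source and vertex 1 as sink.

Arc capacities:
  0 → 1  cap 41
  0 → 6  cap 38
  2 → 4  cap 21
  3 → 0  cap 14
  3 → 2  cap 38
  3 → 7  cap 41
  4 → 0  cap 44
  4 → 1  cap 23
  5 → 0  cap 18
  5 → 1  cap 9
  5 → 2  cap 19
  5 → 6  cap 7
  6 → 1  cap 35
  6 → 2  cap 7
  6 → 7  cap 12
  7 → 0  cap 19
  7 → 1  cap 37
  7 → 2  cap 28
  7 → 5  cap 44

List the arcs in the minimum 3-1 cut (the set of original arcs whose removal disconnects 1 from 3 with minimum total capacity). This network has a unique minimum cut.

augment #1: 3→0→1 push 14
augment #2: 3→7→1 push 37
augment #3: 3→2→4→1 push 21
augment #4: 3→7→0→1 push 4
max flow = 76; residual-reachable set from 3 gives S-side
cut edges (S→T): {(2,4), (3,0), (3,7)} total cap 76

Min-cut arcs: {(2,4), (3,0), (3,7)} (total capacity 76)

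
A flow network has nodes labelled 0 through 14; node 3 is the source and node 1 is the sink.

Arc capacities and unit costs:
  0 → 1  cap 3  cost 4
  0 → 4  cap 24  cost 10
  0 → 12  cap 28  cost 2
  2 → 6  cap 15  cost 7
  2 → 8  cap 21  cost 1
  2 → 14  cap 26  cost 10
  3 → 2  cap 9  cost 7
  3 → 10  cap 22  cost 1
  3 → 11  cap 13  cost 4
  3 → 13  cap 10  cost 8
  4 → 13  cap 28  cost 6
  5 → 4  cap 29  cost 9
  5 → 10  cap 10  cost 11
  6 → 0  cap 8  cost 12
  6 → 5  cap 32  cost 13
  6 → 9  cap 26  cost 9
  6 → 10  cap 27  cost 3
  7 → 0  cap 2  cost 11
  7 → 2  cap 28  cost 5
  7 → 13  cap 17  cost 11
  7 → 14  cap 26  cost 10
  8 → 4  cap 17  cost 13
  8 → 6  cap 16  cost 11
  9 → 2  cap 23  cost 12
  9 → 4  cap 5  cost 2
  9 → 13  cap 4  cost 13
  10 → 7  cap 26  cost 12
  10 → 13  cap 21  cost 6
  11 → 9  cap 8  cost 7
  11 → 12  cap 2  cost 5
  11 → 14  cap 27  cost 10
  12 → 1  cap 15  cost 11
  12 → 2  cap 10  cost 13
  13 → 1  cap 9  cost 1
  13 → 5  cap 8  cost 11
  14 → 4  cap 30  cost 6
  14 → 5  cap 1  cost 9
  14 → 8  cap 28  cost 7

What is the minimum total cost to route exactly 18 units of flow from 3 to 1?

shortest-cost path #1: 3→10→13→1 push 9 @ unit cost 8 (adds 72)
shortest-cost path #2: 3→11→12→1 push 2 @ unit cost 20 (adds 40)
shortest-cost path #3: 3→10→7→0→1 push 2 @ unit cost 28 (adds 56)
shortest-cost path #4: 3→2→6→0→1 push 1 @ unit cost 30 (adds 30)
shortest-cost path #5: 3→2→6→0→12→1 push 4 @ unit cost 39 (adds 156)
total cost = 354

Minimum cost for 18 units: 354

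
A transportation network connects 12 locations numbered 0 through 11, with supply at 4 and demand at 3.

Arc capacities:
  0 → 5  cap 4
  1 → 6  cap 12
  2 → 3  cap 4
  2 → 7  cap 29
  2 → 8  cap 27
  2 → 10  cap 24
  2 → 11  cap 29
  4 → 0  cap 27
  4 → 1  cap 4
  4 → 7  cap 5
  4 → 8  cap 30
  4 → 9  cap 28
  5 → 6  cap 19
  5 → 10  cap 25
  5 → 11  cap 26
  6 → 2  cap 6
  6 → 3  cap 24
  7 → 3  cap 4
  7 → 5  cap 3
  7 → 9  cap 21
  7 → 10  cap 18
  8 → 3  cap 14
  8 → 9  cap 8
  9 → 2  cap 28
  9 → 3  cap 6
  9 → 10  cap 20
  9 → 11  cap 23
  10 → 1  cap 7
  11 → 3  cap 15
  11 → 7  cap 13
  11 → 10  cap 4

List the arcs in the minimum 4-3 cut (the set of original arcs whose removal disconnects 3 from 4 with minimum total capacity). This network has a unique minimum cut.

augment #1: 4→7→3 push 4
augment #2: 4→8→3 push 14
augment #3: 4→9→3 push 6
augment #4: 4→1→6→3 push 4
augment #5: 4→9→2→3 push 4
augment #6: 4→9→11→3 push 15
augment #7: 4→0→5→6→3 push 4
augment #8: 4→7→5→6→3 push 1
augment #9: 4→9→10→1→6→3 push 3
augment #10: 4→8→9→10→1→6→3 push 4
augment #11: 4→8→9→2→7→5→6→3 push 2
max flow = 61; residual-reachable set from 4 gives S-side
cut edges (S→T): {(0,5), (2,3), (4,1), (7,3), (7,5), (8,3), (9,3), (10,1), (11,3)} total cap 61

Min-cut arcs: {(0,5), (2,3), (4,1), (7,3), (7,5), (8,3), (9,3), (10,1), (11,3)} (total capacity 61)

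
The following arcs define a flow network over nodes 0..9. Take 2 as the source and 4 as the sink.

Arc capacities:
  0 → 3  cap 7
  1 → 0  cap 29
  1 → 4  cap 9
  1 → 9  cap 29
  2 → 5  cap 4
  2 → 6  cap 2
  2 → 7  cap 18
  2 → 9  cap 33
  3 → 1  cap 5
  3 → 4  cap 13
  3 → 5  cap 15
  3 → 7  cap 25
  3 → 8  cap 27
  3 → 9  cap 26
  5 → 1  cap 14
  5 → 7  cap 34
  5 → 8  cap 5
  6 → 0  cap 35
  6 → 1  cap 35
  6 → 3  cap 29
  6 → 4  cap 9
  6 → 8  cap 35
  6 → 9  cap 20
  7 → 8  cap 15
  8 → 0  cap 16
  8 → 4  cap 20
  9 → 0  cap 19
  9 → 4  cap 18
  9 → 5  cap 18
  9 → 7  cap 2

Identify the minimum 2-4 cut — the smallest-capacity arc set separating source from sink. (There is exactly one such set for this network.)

Min-cut arcs: {(2,5), (2,6), (2,9), (7,8)} (total capacity 54)

augment #1: 2→6→4 push 2
augment #2: 2→9→4 push 18
augment #3: 2→5→1→4 push 4
augment #4: 2→7→8→4 push 15
augment #5: 2→9→0→3→4 push 7
augment #6: 2→9→5→1→4 push 5
augment #7: 2→9→5→8→4 push 3
max flow = 54; residual-reachable set from 2 gives S-side
cut edges (S→T): {(2,5), (2,6), (2,9), (7,8)} total cap 54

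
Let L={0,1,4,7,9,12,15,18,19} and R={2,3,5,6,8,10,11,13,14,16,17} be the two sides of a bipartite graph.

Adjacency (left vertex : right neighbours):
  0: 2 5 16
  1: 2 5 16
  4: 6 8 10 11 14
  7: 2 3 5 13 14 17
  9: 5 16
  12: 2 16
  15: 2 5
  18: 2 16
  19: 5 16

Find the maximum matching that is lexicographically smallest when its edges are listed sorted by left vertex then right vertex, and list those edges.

|M| = 5 (so the lex-smallest maximum matching has 5 edges)
process left vertices in ascending order; for each, take the smallest-labelled available neighbour that still permits 5 edges overall, or leave it unmatched if none does
lex-smallest matching: {0-2, 1-5, 4-6, 7-3, 9-16}

Lex-smallest maximum matching: {(0,2), (1,5), (4,6), (7,3), (9,16)}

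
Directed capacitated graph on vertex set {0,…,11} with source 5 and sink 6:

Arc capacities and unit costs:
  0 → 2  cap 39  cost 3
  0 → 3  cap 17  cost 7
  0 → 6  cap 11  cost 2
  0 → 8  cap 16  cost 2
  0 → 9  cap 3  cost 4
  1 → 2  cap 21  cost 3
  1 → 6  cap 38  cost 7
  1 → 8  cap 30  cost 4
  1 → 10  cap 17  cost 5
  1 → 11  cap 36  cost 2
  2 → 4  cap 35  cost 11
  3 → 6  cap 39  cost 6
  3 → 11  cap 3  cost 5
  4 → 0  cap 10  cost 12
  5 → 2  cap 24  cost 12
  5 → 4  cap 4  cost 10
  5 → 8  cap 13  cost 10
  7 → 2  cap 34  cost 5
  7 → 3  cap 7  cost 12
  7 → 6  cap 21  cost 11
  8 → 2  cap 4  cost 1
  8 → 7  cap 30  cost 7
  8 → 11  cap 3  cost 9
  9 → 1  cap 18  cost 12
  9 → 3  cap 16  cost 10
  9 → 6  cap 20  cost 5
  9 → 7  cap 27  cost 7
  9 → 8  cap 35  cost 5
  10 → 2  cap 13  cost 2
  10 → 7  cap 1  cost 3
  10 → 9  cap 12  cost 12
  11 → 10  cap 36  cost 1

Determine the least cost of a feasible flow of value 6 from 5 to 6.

Minimum cost for 6 units: 152

shortest-cost path #1: 5→4→0→6 push 4 @ unit cost 24 (adds 96)
shortest-cost path #2: 5→8→7→6 push 2 @ unit cost 28 (adds 56)
total cost = 152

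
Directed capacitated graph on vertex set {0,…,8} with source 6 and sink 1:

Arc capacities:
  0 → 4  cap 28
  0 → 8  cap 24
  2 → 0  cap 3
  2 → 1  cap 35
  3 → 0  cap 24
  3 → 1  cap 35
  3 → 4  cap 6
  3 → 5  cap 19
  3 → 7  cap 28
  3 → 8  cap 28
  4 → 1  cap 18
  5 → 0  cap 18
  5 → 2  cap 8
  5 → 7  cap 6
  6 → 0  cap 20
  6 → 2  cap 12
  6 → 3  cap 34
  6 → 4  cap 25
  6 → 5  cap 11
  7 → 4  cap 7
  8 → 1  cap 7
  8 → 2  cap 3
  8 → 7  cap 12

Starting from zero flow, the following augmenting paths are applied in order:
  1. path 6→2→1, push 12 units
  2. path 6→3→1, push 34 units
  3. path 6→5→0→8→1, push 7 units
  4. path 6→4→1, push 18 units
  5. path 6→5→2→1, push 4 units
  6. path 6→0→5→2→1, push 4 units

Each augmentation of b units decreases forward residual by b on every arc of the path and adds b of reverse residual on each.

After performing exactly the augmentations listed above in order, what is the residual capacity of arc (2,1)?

Residual capacity of (2,1): 15

after path 1 (6→2→1, push 12): res(2,1)=23
after path 2 (6→3→1, push 34): res(2,1)=23
after path 3 (6→5→0→8→1, push 7): res(2,1)=23
after path 4 (6→4→1, push 18): res(2,1)=23
after path 5 (6→5→2→1, push 4): res(2,1)=19
after path 6 (6→0→5→2→1, push 4): res(2,1)=15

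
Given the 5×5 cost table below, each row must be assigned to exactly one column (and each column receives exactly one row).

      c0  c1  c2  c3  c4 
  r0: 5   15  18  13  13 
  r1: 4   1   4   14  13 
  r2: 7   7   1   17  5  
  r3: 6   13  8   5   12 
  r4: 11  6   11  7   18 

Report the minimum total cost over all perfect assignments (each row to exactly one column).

Minimum assignment cost: 25

optimal assignment: row0→col0 (cost 5), row1→col2 (cost 4), row2→col4 (cost 5), row3→col3 (cost 5), row4→col1 (cost 6)
total = 5 + 4 + 5 + 5 + 6 = 25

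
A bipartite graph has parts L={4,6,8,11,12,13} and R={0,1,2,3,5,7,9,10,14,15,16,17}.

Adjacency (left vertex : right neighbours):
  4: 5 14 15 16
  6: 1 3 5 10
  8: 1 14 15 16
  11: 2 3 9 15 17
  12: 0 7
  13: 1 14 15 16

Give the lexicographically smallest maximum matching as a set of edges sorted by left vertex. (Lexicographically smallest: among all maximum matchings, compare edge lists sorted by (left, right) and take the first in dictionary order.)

Lex-smallest maximum matching: {(4,5), (6,1), (8,14), (11,2), (12,0), (13,15)}

|M| = 6 (so the lex-smallest maximum matching has 6 edges)
process left vertices in ascending order; for each, take the smallest-labelled available neighbour that still permits 6 edges overall, or leave it unmatched if none does
lex-smallest matching: {4-5, 6-1, 8-14, 11-2, 12-0, 13-15}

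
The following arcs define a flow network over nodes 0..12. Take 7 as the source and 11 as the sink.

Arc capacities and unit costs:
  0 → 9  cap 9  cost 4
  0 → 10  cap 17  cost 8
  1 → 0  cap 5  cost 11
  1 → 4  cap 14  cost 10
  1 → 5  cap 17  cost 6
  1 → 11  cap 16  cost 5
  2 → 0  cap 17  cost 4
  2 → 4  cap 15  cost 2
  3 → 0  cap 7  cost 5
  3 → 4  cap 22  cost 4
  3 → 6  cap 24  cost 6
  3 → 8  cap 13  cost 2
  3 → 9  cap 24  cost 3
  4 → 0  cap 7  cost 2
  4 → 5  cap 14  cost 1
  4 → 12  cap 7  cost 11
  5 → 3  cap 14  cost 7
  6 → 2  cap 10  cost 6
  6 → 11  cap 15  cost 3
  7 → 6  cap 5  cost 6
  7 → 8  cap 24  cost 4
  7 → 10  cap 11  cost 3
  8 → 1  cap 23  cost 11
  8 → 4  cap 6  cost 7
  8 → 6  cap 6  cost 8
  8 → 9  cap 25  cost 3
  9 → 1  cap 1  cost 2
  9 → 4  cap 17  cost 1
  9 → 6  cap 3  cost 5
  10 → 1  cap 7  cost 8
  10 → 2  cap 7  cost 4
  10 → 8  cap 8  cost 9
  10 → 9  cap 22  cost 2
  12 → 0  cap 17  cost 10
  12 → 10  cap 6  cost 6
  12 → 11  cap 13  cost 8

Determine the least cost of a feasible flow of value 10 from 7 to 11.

shortest-cost path #1: 7→6→11 push 5 @ unit cost 9 (adds 45)
shortest-cost path #2: 7→10→9→1→11 push 1 @ unit cost 12 (adds 12)
shortest-cost path #3: 7→10→9→6→11 push 3 @ unit cost 13 (adds 39)
shortest-cost path #4: 7→8→6→11 push 1 @ unit cost 15 (adds 15)
total cost = 111

Minimum cost for 10 units: 111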